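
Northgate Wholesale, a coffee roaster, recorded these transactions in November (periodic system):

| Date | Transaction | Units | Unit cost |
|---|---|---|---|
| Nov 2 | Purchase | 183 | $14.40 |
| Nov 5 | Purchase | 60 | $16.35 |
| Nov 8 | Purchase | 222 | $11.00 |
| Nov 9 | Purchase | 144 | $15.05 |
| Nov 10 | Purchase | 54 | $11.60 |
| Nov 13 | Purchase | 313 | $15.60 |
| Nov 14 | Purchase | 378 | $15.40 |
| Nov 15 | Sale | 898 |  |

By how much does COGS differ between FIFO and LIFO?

FIFO COGS: 183 @ $14.40 + 60 @ $16.35 + 222 @ $11.00 + 144 @ $15.05 + 54 @ $11.60 + 235 @ $15.60 = $12,517.80
LIFO COGS: 378 @ $15.40 + 313 @ $15.60 + 54 @ $11.60 + 144 @ $15.05 + 9 @ $11.00 = $13,596.60
Difference = |$12,517.80 − $13,596.60| = $1,078.80

$1,078.80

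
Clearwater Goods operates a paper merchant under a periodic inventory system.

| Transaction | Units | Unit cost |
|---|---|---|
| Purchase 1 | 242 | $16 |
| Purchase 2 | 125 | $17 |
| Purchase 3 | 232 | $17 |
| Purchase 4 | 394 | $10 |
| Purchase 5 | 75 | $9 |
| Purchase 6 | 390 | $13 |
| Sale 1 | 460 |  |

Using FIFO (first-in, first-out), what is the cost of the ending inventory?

Sale 1 (460) [FIFO — oldest first]: 242 @ $16 + 125 @ $17 + 93 @ $17 = $7,578
Ending inventory: 139 @ $17 + 394 @ $10 + 75 @ $9 + 390 @ $13 = $12,048
Check: goods available $19,626 = COGS $7,578 + ending $12,048

Ending inventory = $12,048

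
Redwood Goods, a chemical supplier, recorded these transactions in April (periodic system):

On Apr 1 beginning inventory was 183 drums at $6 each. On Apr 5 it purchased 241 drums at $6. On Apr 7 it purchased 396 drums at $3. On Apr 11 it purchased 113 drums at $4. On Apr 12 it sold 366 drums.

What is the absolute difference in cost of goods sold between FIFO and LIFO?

FIFO COGS: 183 @ $6 + 183 @ $6 = $2,196
LIFO COGS: 113 @ $4 + 253 @ $3 = $1,211
Difference = |$2,196 − $1,211| = $985

$985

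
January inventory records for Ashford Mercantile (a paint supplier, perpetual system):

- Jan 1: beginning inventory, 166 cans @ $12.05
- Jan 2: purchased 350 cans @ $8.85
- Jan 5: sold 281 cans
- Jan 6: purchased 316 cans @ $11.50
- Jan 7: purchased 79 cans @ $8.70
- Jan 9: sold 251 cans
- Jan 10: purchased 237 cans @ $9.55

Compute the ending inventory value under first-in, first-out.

Jan 5, 281 sold [FIFO — oldest first]: 166 @ $12.05 + 115 @ $8.85 = $3,018.05
Jan 9, 251 sold [FIFO — oldest first]: 235 @ $8.85 + 16 @ $11.50 = $2,263.75
Total COGS = $3,018.05 + $2,263.75 = $5,281.80
Ending inventory: 300 @ $11.50 + 79 @ $8.70 + 237 @ $9.55 = $6,400.65
Check: goods available $11,682.45 = COGS $5,281.80 + ending $6,400.65

Ending inventory = $6,400.65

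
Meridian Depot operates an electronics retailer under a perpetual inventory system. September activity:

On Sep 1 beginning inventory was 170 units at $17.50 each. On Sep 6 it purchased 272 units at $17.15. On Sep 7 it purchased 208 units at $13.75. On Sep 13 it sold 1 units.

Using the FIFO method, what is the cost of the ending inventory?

Ending inventory = $10,482.30

Sep 13, 1 sold [FIFO — oldest first]: 1 @ $17.50 = $17.50
Ending inventory: 169 @ $17.50 + 272 @ $17.15 + 208 @ $13.75 = $10,482.30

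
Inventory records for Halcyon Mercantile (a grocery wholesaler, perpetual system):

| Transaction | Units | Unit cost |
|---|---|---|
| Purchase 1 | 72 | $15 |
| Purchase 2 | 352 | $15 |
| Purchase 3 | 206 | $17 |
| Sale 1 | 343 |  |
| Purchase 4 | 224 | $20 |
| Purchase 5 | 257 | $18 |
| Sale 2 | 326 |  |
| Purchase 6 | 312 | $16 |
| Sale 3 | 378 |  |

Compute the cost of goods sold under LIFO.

Sale 1 (343) [LIFO — newest first]: 206 @ $17 + 137 @ $15 = $5,557
Sale 2 (326) [LIFO — newest first]: 257 @ $18 + 69 @ $20 = $6,006
Sale 3 (378) [LIFO — newest first]: 312 @ $16 + 66 @ $20 = $6,312
Total COGS = $5,557 + $6,006 + $6,312 = $17,875
Ending inventory: 72 @ $15 + 215 @ $15 + 89 @ $20 = $6,085
Check: goods available $23,960 = COGS $17,875 + ending $6,085

COGS = $17,875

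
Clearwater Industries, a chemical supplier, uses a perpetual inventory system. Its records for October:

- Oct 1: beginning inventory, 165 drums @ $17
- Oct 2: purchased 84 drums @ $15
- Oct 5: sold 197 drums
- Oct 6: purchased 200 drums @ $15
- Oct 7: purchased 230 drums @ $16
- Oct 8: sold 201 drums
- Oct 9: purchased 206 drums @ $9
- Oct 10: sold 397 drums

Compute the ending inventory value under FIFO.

Oct 5, 197 sold [FIFO — oldest first]: 165 @ $17 + 32 @ $15 = $3,285
Oct 8, 201 sold [FIFO — oldest first]: 52 @ $15 + 149 @ $15 = $3,015
Oct 10, 397 sold [FIFO — oldest first]: 51 @ $15 + 230 @ $16 + 116 @ $9 = $5,489
Total COGS = $3,285 + $3,015 + $5,489 = $11,789
Ending inventory: 90 @ $9 = $810

Ending inventory = $810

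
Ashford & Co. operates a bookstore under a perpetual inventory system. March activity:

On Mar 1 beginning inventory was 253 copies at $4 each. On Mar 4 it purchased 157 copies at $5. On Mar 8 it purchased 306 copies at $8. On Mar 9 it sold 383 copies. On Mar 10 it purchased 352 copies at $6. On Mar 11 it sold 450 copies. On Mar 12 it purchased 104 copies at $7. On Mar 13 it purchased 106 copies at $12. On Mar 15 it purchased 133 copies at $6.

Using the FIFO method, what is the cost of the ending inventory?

Mar 9, 383 sold [FIFO — oldest first]: 253 @ $4 + 130 @ $5 = $1,662
Mar 11, 450 sold [FIFO — oldest first]: 27 @ $5 + 306 @ $8 + 117 @ $6 = $3,285
Total COGS = $1,662 + $3,285 = $4,947
Ending inventory: 235 @ $6 + 104 @ $7 + 106 @ $12 + 133 @ $6 = $4,208
Check: goods available $9,155 = COGS $4,947 + ending $4,208

Ending inventory = $4,208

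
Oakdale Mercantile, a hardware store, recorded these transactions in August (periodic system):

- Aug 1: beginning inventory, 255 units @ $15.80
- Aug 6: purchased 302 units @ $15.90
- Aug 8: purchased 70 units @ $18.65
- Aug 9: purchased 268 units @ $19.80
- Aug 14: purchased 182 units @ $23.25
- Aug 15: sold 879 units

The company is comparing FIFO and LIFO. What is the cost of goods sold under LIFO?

COGS = $16,545.80

FIFO COGS: 255 @ $15.80 + 302 @ $15.90 + 70 @ $18.65 + 252 @ $19.80 = $15,125.90
LIFO COGS: 182 @ $23.25 + 268 @ $19.80 + 70 @ $18.65 + 302 @ $15.90 + 57 @ $15.80 = $16,545.80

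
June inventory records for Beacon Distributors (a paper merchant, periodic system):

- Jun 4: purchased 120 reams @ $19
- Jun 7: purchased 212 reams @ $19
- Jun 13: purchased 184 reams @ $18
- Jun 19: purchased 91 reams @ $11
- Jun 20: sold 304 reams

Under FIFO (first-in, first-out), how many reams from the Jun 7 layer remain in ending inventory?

28

Jun 20, 304 sold [FIFO — oldest first]: 120 @ $19 + 184 @ $19 = $5,776
Ending inventory: 28 @ $19 + 184 @ $18 + 91 @ $11 = $4,845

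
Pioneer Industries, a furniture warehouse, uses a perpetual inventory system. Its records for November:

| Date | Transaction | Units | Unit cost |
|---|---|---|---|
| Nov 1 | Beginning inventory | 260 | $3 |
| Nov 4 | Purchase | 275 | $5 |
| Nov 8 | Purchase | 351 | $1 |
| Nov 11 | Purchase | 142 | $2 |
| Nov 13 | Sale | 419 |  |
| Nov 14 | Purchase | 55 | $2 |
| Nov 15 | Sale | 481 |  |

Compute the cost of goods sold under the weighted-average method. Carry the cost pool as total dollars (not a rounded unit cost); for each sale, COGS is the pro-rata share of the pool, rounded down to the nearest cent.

After Nov 1: 260 on hand, pool $780.00 (≈ $3.0000 each)
After Nov 4: 535 on hand, pool $2,155.00 (≈ $4.0280 each)
After Nov 8: 886 on hand, pool $2,506.00 (≈ $2.8284 each)
After Nov 11: 1028 on hand, pool $2,790.00 (≈ $2.7140 each)
Nov 13, sell 419: 419/1028 × $2,790.00 → $1,137.16
After Nov 14: 664 on hand, pool $1,762.84 (≈ $2.6549 each)
Nov 15, sell 481: 481/664 × $1,762.84 → $1,276.99
Total COGS = $1,137.16 + $1,276.99 = $2,414.15
Ending inventory (cost pool remaining) = $485.85

COGS = $2,414.15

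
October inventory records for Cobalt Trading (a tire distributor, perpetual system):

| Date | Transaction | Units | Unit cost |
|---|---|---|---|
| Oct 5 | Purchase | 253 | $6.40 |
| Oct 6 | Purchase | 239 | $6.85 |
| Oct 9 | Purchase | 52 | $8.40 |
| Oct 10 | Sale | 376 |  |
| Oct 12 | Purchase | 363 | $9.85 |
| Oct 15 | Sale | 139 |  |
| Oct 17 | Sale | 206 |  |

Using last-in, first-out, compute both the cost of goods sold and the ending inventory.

Oct 10, 376 sold [LIFO — newest first]: 52 @ $8.40 + 239 @ $6.85 + 85 @ $6.40 = $2,617.95
Oct 15, 139 sold [LIFO — newest first]: 139 @ $9.85 = $1,369.15
Oct 17, 206 sold [LIFO — newest first]: 206 @ $9.85 = $2,029.10
Total COGS = $2,617.95 + $1,369.15 + $2,029.10 = $6,016.20
Ending inventory: 168 @ $6.40 + 18 @ $9.85 = $1,252.50

COGS = $6,016.20; ending inventory = $1,252.50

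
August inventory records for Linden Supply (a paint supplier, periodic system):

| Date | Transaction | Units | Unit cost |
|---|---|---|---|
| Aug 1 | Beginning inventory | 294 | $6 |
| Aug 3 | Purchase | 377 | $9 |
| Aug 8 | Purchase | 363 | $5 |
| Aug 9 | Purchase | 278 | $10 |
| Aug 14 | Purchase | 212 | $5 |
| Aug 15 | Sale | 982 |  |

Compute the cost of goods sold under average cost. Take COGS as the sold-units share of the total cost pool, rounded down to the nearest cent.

COGS = $6,966.78

Aug 15, sell 982: 982/1524 × $10,812.00 → $6,966.78
Ending inventory (cost pool remaining) = $3,845.22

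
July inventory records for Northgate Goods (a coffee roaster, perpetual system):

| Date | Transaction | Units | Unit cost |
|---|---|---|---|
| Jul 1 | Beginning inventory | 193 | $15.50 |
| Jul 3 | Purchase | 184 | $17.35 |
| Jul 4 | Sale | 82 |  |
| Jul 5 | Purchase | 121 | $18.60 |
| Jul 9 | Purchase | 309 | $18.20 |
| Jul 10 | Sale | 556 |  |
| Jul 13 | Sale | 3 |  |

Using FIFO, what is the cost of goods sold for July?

COGS = $11,037.10

Jul 4, 82 sold [FIFO — oldest first]: 82 @ $15.50 = $1,271.00
Jul 10, 556 sold [FIFO — oldest first]: 111 @ $15.50 + 184 @ $17.35 + 121 @ $18.60 + 140 @ $18.20 = $9,711.50
Jul 13, 3 sold [FIFO — oldest first]: 3 @ $18.20 = $54.60
Total COGS = $1,271.00 + $9,711.50 + $54.60 = $11,037.10
Ending inventory: 166 @ $18.20 = $3,021.20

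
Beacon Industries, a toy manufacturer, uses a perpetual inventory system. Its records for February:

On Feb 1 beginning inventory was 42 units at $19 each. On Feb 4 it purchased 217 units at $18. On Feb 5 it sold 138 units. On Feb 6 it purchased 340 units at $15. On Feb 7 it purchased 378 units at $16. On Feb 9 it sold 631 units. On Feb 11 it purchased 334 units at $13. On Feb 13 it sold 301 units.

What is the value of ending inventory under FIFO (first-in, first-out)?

Feb 5, 138 sold [FIFO — oldest first]: 42 @ $19 + 96 @ $18 = $2,526
Feb 9, 631 sold [FIFO — oldest first]: 121 @ $18 + 340 @ $15 + 170 @ $16 = $9,998
Feb 13, 301 sold [FIFO — oldest first]: 208 @ $16 + 93 @ $13 = $4,537
Total COGS = $2,526 + $9,998 + $4,537 = $17,061
Ending inventory: 241 @ $13 = $3,133
Check: goods available $20,194 = COGS $17,061 + ending $3,133

Ending inventory = $3,133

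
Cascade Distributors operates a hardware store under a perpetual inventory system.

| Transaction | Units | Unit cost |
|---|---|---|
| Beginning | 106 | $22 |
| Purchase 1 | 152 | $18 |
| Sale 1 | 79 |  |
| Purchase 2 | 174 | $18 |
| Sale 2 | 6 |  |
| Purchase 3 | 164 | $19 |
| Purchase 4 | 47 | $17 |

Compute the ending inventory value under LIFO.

Sale 1 (79) [LIFO — newest first]: 79 @ $18 = $1,422
Sale 2 (6) [LIFO — newest first]: 6 @ $18 = $108
Total COGS = $1,422 + $108 = $1,530
Ending inventory: 106 @ $22 + 73 @ $18 + 168 @ $18 + 164 @ $19 + 47 @ $17 = $10,585
Check: goods available $12,115 = COGS $1,530 + ending $10,585

Ending inventory = $10,585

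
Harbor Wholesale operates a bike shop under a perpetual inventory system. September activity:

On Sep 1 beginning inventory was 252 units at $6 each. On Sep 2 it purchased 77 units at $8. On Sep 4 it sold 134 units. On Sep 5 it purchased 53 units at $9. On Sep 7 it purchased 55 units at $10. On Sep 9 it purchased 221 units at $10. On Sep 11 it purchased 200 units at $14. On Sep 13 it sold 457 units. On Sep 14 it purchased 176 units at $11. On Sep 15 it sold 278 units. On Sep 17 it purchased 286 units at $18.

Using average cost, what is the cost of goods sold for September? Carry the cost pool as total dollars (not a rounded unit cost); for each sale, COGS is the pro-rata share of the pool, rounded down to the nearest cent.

After Sep 1: 252 on hand, pool $1,512.00 (≈ $6.0000 each)
After Sep 2: 329 on hand, pool $2,128.00 (≈ $6.4681 each)
Sep 4, sell 134: 134/329 × $2,128.00 → $866.72
After Sep 5: 248 on hand, pool $1,738.28 (≈ $7.0092 each)
After Sep 7: 303 on hand, pool $2,288.28 (≈ $7.5521 each)
After Sep 9: 524 on hand, pool $4,498.28 (≈ $8.5845 each)
After Sep 11: 724 on hand, pool $7,298.28 (≈ $10.0805 each)
Sep 13, sell 457: 457/724 × $7,298.28 → $4,606.78
After Sep 14: 443 on hand, pool $4,627.50 (≈ $10.4458 each)
Sep 15, sell 278: 278/443 × $4,627.50 → $2,903.93
After Sep 17: 451 on hand, pool $6,871.57 (≈ $15.2363 each)
Total COGS = $866.72 + $4,606.78 + $2,903.93 = $8,377.43
Ending inventory (cost pool remaining) = $6,871.57

COGS = $8,377.43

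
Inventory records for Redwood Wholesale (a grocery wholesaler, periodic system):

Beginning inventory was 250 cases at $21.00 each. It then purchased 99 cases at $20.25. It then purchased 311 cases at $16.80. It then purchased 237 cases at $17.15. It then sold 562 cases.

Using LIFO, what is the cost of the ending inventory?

Ending inventory = $6,971.25

Sale 1 (562) [LIFO — newest first]: 237 @ $17.15 + 311 @ $16.80 + 14 @ $20.25 = $9,572.85
Ending inventory: 250 @ $21.00 + 85 @ $20.25 = $6,971.25
Check: goods available $16,544.10 = COGS $9,572.85 + ending $6,971.25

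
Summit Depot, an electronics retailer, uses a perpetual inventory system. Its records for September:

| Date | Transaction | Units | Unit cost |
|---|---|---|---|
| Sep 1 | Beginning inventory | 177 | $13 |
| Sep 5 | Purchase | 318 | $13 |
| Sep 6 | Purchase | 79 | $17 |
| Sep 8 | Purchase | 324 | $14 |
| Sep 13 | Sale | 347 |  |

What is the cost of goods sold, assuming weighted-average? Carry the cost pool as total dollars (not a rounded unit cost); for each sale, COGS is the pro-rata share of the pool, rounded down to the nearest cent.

COGS = $4,758.30

After Sep 1: 177 on hand, pool $2,301.00 (≈ $13.0000 each)
After Sep 5: 495 on hand, pool $6,435.00 (≈ $13.0000 each)
After Sep 6: 574 on hand, pool $7,778.00 (≈ $13.5505 each)
After Sep 8: 898 on hand, pool $12,314.00 (≈ $13.7127 each)
Sep 13, sell 347: 347/898 × $12,314.00 → $4,758.30
Ending inventory (cost pool remaining) = $7,555.70
Check: goods available $12,314.00 = COGS $4,758.30 + ending $7,555.70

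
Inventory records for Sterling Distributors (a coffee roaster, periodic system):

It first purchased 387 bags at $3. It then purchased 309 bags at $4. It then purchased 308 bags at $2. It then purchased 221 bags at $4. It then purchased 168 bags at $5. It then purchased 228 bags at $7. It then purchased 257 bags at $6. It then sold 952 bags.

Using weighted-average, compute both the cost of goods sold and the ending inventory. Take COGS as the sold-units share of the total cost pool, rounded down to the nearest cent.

COGS = $3,992.01; ending inventory = $3,882.99

Sale 1, sell 952: 952/1878 × $7,875.00 → $3,992.01
Ending inventory (cost pool remaining) = $3,882.99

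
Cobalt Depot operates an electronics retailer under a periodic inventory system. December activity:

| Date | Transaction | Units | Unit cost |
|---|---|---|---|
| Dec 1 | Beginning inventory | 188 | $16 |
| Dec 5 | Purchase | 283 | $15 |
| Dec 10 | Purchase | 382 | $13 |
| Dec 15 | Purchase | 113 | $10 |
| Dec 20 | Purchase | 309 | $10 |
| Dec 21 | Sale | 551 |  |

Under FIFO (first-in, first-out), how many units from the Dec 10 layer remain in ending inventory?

Dec 21, 551 sold [FIFO — oldest first]: 188 @ $16 + 283 @ $15 + 80 @ $13 = $8,293
Ending inventory: 302 @ $13 + 113 @ $10 + 309 @ $10 = $8,146

302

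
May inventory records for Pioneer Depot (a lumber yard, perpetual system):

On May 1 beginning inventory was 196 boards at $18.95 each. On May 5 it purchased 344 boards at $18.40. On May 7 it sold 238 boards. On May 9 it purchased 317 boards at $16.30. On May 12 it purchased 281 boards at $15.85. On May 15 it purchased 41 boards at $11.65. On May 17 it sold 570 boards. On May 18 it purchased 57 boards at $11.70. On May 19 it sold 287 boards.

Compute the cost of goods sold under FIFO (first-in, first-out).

COGS = $18,983.20

May 7, 238 sold [FIFO — oldest first]: 196 @ $18.95 + 42 @ $18.40 = $4,487.00
May 17, 570 sold [FIFO — oldest first]: 302 @ $18.40 + 268 @ $16.30 = $9,925.20
May 19, 287 sold [FIFO — oldest first]: 49 @ $16.30 + 238 @ $15.85 = $4,571.00
Total COGS = $4,487.00 + $9,925.20 + $4,571.00 = $18,983.20
Ending inventory: 43 @ $15.85 + 41 @ $11.65 + 57 @ $11.70 = $1,826.10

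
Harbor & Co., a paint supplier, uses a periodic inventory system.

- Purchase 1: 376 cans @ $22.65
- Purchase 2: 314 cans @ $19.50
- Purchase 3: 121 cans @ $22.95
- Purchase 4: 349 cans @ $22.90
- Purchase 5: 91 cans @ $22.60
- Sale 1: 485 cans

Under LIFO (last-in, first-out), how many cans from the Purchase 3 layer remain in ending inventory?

76

Sale 1 (485) [LIFO — newest first]: 91 @ $22.60 + 349 @ $22.90 + 45 @ $22.95 = $11,081.45
Ending inventory: 376 @ $22.65 + 314 @ $19.50 + 76 @ $22.95 = $16,383.60
Check: goods available $27,465.05 = COGS $11,081.45 + ending $16,383.60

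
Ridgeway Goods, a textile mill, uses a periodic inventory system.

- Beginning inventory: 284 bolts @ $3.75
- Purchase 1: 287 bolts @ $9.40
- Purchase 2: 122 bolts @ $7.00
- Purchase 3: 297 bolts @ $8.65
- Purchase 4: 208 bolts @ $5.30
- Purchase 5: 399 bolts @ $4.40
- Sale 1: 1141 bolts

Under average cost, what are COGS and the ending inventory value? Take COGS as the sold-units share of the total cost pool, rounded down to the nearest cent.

COGS = $7,175.97; ending inventory = $2,867.88

Sale 1, sell 1141: 1141/1597 × $10,043.85 → $7,175.97
Ending inventory (cost pool remaining) = $2,867.88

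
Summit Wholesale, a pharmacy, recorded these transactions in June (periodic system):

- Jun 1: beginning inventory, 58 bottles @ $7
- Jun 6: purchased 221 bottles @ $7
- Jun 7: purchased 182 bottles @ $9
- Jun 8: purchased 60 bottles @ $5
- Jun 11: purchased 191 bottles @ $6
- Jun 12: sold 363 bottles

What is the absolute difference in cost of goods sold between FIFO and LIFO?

$255

FIFO COGS: 58 @ $7 + 221 @ $7 + 84 @ $9 = $2,709
LIFO COGS: 191 @ $6 + 60 @ $5 + 112 @ $9 = $2,454
Difference = |$2,709 − $2,454| = $255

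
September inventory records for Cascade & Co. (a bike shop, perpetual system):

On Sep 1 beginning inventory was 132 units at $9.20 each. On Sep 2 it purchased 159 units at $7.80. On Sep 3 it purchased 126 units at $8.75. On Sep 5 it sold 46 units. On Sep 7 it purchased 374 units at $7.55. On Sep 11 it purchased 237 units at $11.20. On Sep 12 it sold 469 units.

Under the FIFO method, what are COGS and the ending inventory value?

COGS = $4,297.00; ending inventory = $4,738.20

Sep 5, 46 sold [FIFO — oldest first]: 46 @ $9.20 = $423.20
Sep 12, 469 sold [FIFO — oldest first]: 86 @ $9.20 + 159 @ $7.80 + 126 @ $8.75 + 98 @ $7.55 = $3,873.80
Total COGS = $423.20 + $3,873.80 = $4,297.00
Ending inventory: 276 @ $7.55 + 237 @ $11.20 = $4,738.20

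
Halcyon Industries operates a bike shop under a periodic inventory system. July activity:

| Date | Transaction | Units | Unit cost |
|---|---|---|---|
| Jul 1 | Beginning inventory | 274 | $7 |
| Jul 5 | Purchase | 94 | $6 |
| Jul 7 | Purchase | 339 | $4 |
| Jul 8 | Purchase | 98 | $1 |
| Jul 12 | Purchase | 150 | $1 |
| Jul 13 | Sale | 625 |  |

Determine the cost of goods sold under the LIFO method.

COGS = $1,832

Jul 13, 625 sold [LIFO — newest first]: 150 @ $1 + 98 @ $1 + 339 @ $4 + 38 @ $6 = $1,832
Ending inventory: 274 @ $7 + 56 @ $6 = $2,254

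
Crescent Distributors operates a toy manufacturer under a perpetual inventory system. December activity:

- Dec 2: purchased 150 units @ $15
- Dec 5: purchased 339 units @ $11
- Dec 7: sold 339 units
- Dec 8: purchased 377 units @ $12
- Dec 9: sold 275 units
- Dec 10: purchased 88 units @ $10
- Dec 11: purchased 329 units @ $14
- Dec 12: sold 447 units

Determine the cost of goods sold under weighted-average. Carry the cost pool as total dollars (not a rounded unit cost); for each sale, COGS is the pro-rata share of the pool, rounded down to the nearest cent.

COGS = $13,159.64

After Dec 2: 150 on hand, pool $2,250.00 (≈ $15.0000 each)
After Dec 5: 489 on hand, pool $5,979.00 (≈ $12.2270 each)
Dec 7, sell 339: 339/489 × $5,979.00 → $4,144.95
After Dec 8: 527 on hand, pool $6,358.05 (≈ $12.0646 each)
Dec 9, sell 275: 275/527 × $6,358.05 → $3,317.76
After Dec 10: 340 on hand, pool $3,920.29 (≈ $11.5303 each)
After Dec 11: 669 on hand, pool $8,526.29 (≈ $12.7448 each)
Dec 12, sell 447: 447/669 × $8,526.29 → $5,696.93
Total COGS = $4,144.95 + $3,317.76 + $5,696.93 = $13,159.64
Ending inventory (cost pool remaining) = $2,829.36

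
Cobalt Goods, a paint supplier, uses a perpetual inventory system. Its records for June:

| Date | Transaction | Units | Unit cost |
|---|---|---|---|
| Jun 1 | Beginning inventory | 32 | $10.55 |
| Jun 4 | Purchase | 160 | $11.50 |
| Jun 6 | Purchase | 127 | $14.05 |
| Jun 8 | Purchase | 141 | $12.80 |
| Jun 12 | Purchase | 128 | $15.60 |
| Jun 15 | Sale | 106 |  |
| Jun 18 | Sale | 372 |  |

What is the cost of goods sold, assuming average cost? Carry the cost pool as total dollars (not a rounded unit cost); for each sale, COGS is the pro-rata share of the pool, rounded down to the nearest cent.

COGS = $6,311.18

After Jun 1: 32 on hand, pool $337.60 (≈ $10.5500 each)
After Jun 4: 192 on hand, pool $2,177.60 (≈ $11.3417 each)
After Jun 6: 319 on hand, pool $3,961.95 (≈ $12.4199 each)
After Jun 8: 460 on hand, pool $5,766.75 (≈ $12.5364 each)
After Jun 12: 588 on hand, pool $7,763.55 (≈ $13.2033 each)
Jun 15, sell 106: 106/588 × $7,763.55 → $1,399.55
Jun 18, sell 372: 372/482 × $6,364.00 → $4,911.63
Total COGS = $1,399.55 + $4,911.63 = $6,311.18
Ending inventory (cost pool remaining) = $1,452.37
Check: goods available $7,763.55 = COGS $6,311.18 + ending $1,452.37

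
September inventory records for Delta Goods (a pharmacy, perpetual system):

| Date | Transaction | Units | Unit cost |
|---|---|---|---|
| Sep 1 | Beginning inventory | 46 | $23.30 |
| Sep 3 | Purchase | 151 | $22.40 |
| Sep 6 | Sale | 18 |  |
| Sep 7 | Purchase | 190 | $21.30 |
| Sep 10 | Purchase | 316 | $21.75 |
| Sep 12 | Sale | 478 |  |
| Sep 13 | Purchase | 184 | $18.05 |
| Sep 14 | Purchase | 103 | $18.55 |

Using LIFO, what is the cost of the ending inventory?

Sep 6, 18 sold [LIFO — newest first]: 18 @ $22.40 = $403.20
Sep 12, 478 sold [LIFO — newest first]: 316 @ $21.75 + 162 @ $21.30 = $10,323.60
Total COGS = $403.20 + $10,323.60 = $10,726.80
Ending inventory: 46 @ $23.30 + 133 @ $22.40 + 28 @ $21.30 + 184 @ $18.05 + 103 @ $18.55 = $9,879.25
Check: goods available $20,606.05 = COGS $10,726.80 + ending $9,879.25

Ending inventory = $9,879.25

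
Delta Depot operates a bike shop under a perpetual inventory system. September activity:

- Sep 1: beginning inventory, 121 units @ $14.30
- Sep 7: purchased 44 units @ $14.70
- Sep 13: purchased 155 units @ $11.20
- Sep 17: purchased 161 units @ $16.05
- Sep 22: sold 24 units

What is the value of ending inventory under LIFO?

Ending inventory = $6,311.95

Sep 22, 24 sold [LIFO — newest first]: 24 @ $16.05 = $385.20
Ending inventory: 121 @ $14.30 + 44 @ $14.70 + 155 @ $11.20 + 137 @ $16.05 = $6,311.95
Check: goods available $6,697.15 = COGS $385.20 + ending $6,311.95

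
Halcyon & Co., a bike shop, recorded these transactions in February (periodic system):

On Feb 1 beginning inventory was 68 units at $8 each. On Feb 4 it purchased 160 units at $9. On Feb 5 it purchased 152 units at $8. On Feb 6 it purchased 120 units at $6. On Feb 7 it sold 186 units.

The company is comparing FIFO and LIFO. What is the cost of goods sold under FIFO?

COGS = $1,606

FIFO COGS: 68 @ $8 + 118 @ $9 = $1,606
LIFO COGS: 120 @ $6 + 66 @ $8 = $1,248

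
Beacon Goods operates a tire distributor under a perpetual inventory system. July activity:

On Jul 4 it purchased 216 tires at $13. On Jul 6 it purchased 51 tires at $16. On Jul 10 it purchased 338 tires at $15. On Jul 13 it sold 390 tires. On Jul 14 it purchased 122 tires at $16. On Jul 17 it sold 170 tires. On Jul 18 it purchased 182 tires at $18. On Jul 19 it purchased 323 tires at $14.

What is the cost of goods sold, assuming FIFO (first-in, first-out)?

Jul 13, 390 sold [FIFO — oldest first]: 216 @ $13 + 51 @ $16 + 123 @ $15 = $5,469
Jul 17, 170 sold [FIFO — oldest first]: 170 @ $15 = $2,550
Total COGS = $5,469 + $2,550 = $8,019
Ending inventory: 45 @ $15 + 122 @ $16 + 182 @ $18 + 323 @ $14 = $10,425

COGS = $8,019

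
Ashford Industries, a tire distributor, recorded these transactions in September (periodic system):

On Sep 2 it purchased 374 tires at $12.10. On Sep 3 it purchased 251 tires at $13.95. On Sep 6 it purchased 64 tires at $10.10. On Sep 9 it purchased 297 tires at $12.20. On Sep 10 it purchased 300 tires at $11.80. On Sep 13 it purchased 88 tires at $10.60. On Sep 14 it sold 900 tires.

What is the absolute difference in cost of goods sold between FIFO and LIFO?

$398.40

FIFO COGS: 374 @ $12.10 + 251 @ $13.95 + 64 @ $10.10 + 211 @ $12.20 = $11,247.45
LIFO COGS: 88 @ $10.60 + 300 @ $11.80 + 297 @ $12.20 + 64 @ $10.10 + 151 @ $13.95 = $10,849.05
Difference = |$11,247.45 − $10,849.05| = $398.40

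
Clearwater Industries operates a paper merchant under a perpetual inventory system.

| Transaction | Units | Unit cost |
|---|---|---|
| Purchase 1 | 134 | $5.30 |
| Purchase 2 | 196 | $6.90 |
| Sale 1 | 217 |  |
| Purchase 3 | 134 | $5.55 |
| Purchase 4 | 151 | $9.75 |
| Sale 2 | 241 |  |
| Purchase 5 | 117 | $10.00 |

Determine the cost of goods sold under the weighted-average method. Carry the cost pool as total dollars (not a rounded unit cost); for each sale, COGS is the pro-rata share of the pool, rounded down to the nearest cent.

After Purchase 1: 134 on hand, pool $710.20 (≈ $5.3000 each)
After Purchase 2: 330 on hand, pool $2,062.60 (≈ $6.2503 each)
Sale 1, sell 217: 217/330 × $2,062.60 → $1,356.31
After Purchase 3: 247 on hand, pool $1,449.99 (≈ $5.8704 each)
After Purchase 4: 398 on hand, pool $2,922.24 (≈ $7.3423 each)
Sale 2, sell 241: 241/398 × $2,922.24 → $1,769.49
After Purchase 5: 274 on hand, pool $2,322.75 (≈ $8.4772 each)
Total COGS = $1,356.31 + $1,769.49 = $3,125.80
Ending inventory (cost pool remaining) = $2,322.75

COGS = $3,125.80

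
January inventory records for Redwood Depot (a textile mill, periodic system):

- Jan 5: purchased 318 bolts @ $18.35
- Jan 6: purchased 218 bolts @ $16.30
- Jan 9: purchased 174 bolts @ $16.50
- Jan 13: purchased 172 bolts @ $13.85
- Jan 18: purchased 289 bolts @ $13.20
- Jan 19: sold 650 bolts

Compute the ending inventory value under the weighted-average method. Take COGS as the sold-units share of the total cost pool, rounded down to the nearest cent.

Jan 19, sell 650: 650/1171 × $18,456.70 → $10,244.96
Ending inventory (cost pool remaining) = $8,211.74

Ending inventory = $8,211.74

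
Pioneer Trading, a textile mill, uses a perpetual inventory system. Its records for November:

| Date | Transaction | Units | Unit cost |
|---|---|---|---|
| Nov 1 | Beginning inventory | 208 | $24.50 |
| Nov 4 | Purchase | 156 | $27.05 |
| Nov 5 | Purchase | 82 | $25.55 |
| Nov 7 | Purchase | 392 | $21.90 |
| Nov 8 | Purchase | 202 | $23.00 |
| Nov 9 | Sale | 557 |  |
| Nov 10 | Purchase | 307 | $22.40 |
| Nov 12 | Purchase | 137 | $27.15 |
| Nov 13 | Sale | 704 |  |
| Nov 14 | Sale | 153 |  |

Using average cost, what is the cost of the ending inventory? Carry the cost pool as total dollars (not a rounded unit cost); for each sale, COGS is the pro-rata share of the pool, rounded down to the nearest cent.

After Nov 1: 208 on hand, pool $5,096.00 (≈ $24.5000 each)
After Nov 4: 364 on hand, pool $9,315.80 (≈ $25.5929 each)
After Nov 5: 446 on hand, pool $11,410.90 (≈ $25.5850 each)
After Nov 7: 838 on hand, pool $19,995.70 (≈ $23.8612 each)
After Nov 8: 1040 on hand, pool $24,641.70 (≈ $23.6939 each)
Nov 9, sell 557: 557/1040 × $24,641.70 → $13,197.52
After Nov 10: 790 on hand, pool $18,320.98 (≈ $23.1911 each)
After Nov 12: 927 on hand, pool $22,040.53 (≈ $23.7762 each)
Nov 13, sell 704: 704/927 × $22,040.53 → $16,738.43
Nov 14, sell 153: 153/223 × $5,302.10 → $3,637.76
Total COGS = $13,197.52 + $16,738.43 + $3,637.76 = $33,573.71
Ending inventory (cost pool remaining) = $1,664.34

Ending inventory = $1,664.34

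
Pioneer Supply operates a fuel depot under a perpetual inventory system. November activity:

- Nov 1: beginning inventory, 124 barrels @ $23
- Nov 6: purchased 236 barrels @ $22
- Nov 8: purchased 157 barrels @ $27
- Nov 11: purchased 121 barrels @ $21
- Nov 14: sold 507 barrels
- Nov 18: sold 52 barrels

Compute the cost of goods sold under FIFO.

COGS = $13,165

Nov 14, 507 sold [FIFO — oldest first]: 124 @ $23 + 236 @ $22 + 147 @ $27 = $12,013
Nov 18, 52 sold [FIFO — oldest first]: 10 @ $27 + 42 @ $21 = $1,152
Total COGS = $12,013 + $1,152 = $13,165
Ending inventory: 79 @ $21 = $1,659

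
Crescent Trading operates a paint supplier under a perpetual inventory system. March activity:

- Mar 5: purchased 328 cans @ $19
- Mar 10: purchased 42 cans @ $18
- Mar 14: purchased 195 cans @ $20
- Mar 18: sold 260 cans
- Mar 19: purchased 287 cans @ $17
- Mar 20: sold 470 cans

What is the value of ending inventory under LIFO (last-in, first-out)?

Ending inventory = $2,318

Mar 18, 260 sold [LIFO — newest first]: 195 @ $20 + 42 @ $18 + 23 @ $19 = $5,093
Mar 20, 470 sold [LIFO — newest first]: 287 @ $17 + 183 @ $19 = $8,356
Total COGS = $5,093 + $8,356 = $13,449
Ending inventory: 122 @ $19 = $2,318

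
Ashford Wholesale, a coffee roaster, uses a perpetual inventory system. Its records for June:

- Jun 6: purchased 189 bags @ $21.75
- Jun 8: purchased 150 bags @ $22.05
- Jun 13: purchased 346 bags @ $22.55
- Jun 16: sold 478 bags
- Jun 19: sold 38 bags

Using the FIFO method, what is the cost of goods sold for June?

Jun 16, 478 sold [FIFO — oldest first]: 189 @ $21.75 + 150 @ $22.05 + 139 @ $22.55 = $10,552.70
Jun 19, 38 sold [FIFO — oldest first]: 38 @ $22.55 = $856.90
Total COGS = $10,552.70 + $856.90 = $11,409.60
Ending inventory: 169 @ $22.55 = $3,810.95
Check: goods available $15,220.55 = COGS $11,409.60 + ending $3,810.95

COGS = $11,409.60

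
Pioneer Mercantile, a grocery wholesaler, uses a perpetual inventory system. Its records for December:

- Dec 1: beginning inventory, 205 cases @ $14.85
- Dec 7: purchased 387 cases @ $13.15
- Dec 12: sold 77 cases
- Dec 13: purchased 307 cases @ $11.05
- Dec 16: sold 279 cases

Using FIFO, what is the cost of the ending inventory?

Dec 12, 77 sold [FIFO — oldest first]: 77 @ $14.85 = $1,143.45
Dec 16, 279 sold [FIFO — oldest first]: 128 @ $14.85 + 151 @ $13.15 = $3,886.45
Total COGS = $1,143.45 + $3,886.45 = $5,029.90
Ending inventory: 236 @ $13.15 + 307 @ $11.05 = $6,495.75

Ending inventory = $6,495.75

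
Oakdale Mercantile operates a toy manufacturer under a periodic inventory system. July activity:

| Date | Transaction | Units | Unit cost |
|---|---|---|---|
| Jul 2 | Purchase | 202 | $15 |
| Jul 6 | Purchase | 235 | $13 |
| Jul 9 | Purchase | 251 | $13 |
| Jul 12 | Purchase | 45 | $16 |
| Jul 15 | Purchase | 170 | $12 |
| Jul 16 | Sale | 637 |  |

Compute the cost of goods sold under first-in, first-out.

Jul 16, 637 sold [FIFO — oldest first]: 202 @ $15 + 235 @ $13 + 200 @ $13 = $8,685
Ending inventory: 51 @ $13 + 45 @ $16 + 170 @ $12 = $3,423

COGS = $8,685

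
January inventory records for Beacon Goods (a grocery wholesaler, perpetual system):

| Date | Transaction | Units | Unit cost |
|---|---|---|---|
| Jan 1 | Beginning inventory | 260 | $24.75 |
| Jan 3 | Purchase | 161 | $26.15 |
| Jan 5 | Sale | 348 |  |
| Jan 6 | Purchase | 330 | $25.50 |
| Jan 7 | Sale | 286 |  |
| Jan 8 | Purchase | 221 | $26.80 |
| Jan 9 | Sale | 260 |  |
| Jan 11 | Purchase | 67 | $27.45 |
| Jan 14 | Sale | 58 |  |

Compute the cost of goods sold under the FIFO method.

Jan 5, 348 sold [FIFO — oldest first]: 260 @ $24.75 + 88 @ $26.15 = $8,736.20
Jan 7, 286 sold [FIFO — oldest first]: 73 @ $26.15 + 213 @ $25.50 = $7,340.45
Jan 9, 260 sold [FIFO — oldest first]: 117 @ $25.50 + 143 @ $26.80 = $6,815.90
Jan 14, 58 sold [FIFO — oldest first]: 58 @ $26.80 = $1,554.40
Total COGS = $8,736.20 + $7,340.45 + $6,815.90 + $1,554.40 = $24,446.95
Ending inventory: 20 @ $26.80 + 67 @ $27.45 = $2,375.15
Check: goods available $26,822.10 = COGS $24,446.95 + ending $2,375.15

COGS = $24,446.95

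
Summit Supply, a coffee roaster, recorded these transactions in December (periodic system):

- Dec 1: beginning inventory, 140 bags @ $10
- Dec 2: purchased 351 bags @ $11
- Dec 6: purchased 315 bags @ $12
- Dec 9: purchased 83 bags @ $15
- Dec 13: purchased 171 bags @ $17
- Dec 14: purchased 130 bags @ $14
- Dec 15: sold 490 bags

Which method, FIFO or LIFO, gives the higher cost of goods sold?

FIFO COGS: 140 @ $10 + 350 @ $11 = $5,250
LIFO COGS: 130 @ $14 + 171 @ $17 + 83 @ $15 + 106 @ $12 = $7,244

LIFO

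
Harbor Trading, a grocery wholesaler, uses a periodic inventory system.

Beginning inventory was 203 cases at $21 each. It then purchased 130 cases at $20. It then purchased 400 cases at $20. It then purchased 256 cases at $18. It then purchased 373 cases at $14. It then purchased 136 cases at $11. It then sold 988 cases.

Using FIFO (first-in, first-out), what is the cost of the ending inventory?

Ending inventory = $6,736

Sale 1 (988) [FIFO — oldest first]: 203 @ $21 + 130 @ $20 + 400 @ $20 + 255 @ $18 = $19,453
Ending inventory: 1 @ $18 + 373 @ $14 + 136 @ $11 = $6,736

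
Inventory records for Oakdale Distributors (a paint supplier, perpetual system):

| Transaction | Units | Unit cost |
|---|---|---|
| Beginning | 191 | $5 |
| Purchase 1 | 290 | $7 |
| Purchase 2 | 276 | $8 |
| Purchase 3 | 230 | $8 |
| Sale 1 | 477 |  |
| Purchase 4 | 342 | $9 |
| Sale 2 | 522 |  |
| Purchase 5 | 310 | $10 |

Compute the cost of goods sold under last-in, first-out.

COGS = $8,183

Sale 1 (477) [LIFO — newest first]: 230 @ $8 + 247 @ $8 = $3,816
Sale 2 (522) [LIFO — newest first]: 342 @ $9 + 29 @ $8 + 151 @ $7 = $4,367
Total COGS = $3,816 + $4,367 = $8,183
Ending inventory: 191 @ $5 + 139 @ $7 + 310 @ $10 = $5,028
Check: goods available $13,211 = COGS $8,183 + ending $5,028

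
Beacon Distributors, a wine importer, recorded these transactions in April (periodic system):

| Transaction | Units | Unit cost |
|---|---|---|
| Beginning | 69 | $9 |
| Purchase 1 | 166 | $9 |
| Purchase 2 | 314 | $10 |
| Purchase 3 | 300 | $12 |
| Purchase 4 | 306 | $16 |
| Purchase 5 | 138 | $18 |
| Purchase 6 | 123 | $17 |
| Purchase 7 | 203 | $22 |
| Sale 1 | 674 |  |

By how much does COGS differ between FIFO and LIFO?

$5,646

FIFO COGS: 69 @ $9 + 166 @ $9 + 314 @ $10 + 125 @ $12 = $6,755
LIFO COGS: 203 @ $22 + 123 @ $17 + 138 @ $18 + 210 @ $16 = $12,401
Difference = |$6,755 − $12,401| = $5,646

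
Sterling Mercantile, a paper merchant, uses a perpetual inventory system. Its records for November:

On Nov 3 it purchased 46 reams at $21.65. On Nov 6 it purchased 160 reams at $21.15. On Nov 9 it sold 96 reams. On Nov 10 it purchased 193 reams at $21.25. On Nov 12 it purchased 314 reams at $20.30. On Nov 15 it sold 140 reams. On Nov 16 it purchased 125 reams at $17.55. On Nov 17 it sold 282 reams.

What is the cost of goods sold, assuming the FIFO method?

COGS = $10,896.85

Nov 9, 96 sold [FIFO — oldest first]: 46 @ $21.65 + 50 @ $21.15 = $2,053.40
Nov 15, 140 sold [FIFO — oldest first]: 110 @ $21.15 + 30 @ $21.25 = $2,964.00
Nov 17, 282 sold [FIFO — oldest first]: 163 @ $21.25 + 119 @ $20.30 = $5,879.45
Total COGS = $2,053.40 + $2,964.00 + $5,879.45 = $10,896.85
Ending inventory: 195 @ $20.30 + 125 @ $17.55 = $6,152.25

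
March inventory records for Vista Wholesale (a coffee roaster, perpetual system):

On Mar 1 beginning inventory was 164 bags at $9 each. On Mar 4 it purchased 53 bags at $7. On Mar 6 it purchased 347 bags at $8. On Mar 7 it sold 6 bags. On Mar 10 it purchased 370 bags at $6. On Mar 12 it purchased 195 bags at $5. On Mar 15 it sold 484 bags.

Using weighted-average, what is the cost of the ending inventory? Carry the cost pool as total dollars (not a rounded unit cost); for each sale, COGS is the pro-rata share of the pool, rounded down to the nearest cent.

After Mar 1: 164 on hand, pool $1,476.00 (≈ $9.0000 each)
After Mar 4: 217 on hand, pool $1,847.00 (≈ $8.5115 each)
After Mar 6: 564 on hand, pool $4,623.00 (≈ $8.1968 each)
Mar 7, sell 6: 6/564 × $4,623.00 → $49.18
After Mar 10: 928 on hand, pool $6,793.82 (≈ $7.3209 each)
After Mar 12: 1123 on hand, pool $7,768.82 (≈ $6.9179 each)
Mar 15, sell 484: 484/1123 × $7,768.82 → $3,348.27
Total COGS = $49.18 + $3,348.27 = $3,397.45
Ending inventory (cost pool remaining) = $4,420.55
Check: goods available $7,818.00 = COGS $3,397.45 + ending $4,420.55

Ending inventory = $4,420.55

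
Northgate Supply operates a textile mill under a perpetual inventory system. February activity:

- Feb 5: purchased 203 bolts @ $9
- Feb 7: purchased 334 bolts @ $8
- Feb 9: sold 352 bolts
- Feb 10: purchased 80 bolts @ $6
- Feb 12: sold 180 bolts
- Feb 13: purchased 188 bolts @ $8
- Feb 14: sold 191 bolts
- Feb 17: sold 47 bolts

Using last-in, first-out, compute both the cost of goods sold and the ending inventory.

Feb 9, 352 sold [LIFO — newest first]: 334 @ $8 + 18 @ $9 = $2,834
Feb 12, 180 sold [LIFO — newest first]: 80 @ $6 + 100 @ $9 = $1,380
Feb 14, 191 sold [LIFO — newest first]: 188 @ $8 + 3 @ $9 = $1,531
Feb 17, 47 sold [LIFO — newest first]: 47 @ $9 = $423
Total COGS = $2,834 + $1,380 + $1,531 + $423 = $6,168
Ending inventory: 35 @ $9 = $315

COGS = $6,168; ending inventory = $315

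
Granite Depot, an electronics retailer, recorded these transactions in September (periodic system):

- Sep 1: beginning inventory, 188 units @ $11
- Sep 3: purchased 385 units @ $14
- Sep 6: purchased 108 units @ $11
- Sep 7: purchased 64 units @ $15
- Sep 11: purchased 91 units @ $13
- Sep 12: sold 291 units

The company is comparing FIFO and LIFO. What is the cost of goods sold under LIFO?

FIFO COGS: 188 @ $11 + 103 @ $14 = $3,510
LIFO COGS: 91 @ $13 + 64 @ $15 + 108 @ $11 + 28 @ $14 = $3,723

COGS = $3,723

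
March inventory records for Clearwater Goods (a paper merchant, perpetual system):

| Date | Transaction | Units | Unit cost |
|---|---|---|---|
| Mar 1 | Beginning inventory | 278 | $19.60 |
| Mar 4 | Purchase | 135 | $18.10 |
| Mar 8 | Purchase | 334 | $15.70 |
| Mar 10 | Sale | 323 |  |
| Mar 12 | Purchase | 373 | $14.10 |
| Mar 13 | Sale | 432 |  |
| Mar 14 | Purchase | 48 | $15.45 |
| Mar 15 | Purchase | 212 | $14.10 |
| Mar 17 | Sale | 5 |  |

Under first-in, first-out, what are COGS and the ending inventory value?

COGS = $13,319.40; ending inventory = $8,806.80

Mar 10, 323 sold [FIFO — oldest first]: 278 @ $19.60 + 45 @ $18.10 = $6,263.30
Mar 13, 432 sold [FIFO — oldest first]: 90 @ $18.10 + 334 @ $15.70 + 8 @ $14.10 = $6,985.60
Mar 17, 5 sold [FIFO — oldest first]: 5 @ $14.10 = $70.50
Total COGS = $6,263.30 + $6,985.60 + $70.50 = $13,319.40
Ending inventory: 360 @ $14.10 + 48 @ $15.45 + 212 @ $14.10 = $8,806.80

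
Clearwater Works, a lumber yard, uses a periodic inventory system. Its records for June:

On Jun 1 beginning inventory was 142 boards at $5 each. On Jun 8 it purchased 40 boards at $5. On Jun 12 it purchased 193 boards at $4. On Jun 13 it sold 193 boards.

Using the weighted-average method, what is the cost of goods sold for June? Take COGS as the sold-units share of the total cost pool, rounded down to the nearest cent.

COGS = $865.66

Jun 13, sell 193: 193/375 × $1,682.00 → $865.66
Ending inventory (cost pool remaining) = $816.34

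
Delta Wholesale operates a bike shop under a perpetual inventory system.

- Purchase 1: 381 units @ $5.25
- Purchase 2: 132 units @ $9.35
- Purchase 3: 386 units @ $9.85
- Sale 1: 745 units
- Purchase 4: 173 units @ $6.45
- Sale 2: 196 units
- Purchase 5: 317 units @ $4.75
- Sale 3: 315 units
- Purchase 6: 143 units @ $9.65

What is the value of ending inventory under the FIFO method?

Ending inventory = $2,011.70

Sale 1 (745) [FIFO — oldest first]: 381 @ $5.25 + 132 @ $9.35 + 232 @ $9.85 = $5,519.65
Sale 2 (196) [FIFO — oldest first]: 154 @ $9.85 + 42 @ $6.45 = $1,787.80
Sale 3 (315) [FIFO — oldest first]: 131 @ $6.45 + 184 @ $4.75 = $1,718.95
Total COGS = $5,519.65 + $1,787.80 + $1,718.95 = $9,026.40
Ending inventory: 133 @ $4.75 + 143 @ $9.65 = $2,011.70
Check: goods available $11,038.10 = COGS $9,026.40 + ending $2,011.70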